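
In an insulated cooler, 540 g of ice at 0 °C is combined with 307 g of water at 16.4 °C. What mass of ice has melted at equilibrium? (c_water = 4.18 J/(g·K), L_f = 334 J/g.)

Cooling the water to 0 °C releases 307×4.18×16.4 = 21045 J.
To melt every bit of ice: 540×334 = 180360 J.
21045 J < 180360 J, so only part of the ice melts and the system sits at 0 °C.
m_melt = 21045 / L_f = 63.01 g.

m_melted ≈ 63 g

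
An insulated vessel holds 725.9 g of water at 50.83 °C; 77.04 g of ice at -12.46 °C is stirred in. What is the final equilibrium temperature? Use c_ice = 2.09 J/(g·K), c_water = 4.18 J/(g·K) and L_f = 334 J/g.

Sum of m c ΔT and latent-heat terms is zero:
ice -12.46→0 °C: 77.04×2.09×12.46 = 2006.2; latent heat to melt: 77.04×334 = 25731; meltwater 0→T: 77.04×4.18×T = 322.03 T; water cools: 725.9×4.18×(T − 50.83) = 3034.3(T − 50.83)
3356.3 T = 154232 − 27738 = 126494
T ≈ 37.69 °C. Since T > 0 °C, the all-ice-melts assumption holds.

T_f ≈ 37.7 °C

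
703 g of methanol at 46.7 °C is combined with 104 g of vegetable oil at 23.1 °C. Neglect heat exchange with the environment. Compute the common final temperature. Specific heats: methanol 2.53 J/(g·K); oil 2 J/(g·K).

T_f ≈ 44.2 °C

Taking heat into each body as positive, Σ m c ΔT = 0:
703×2.53×(T − 46.7) + 104×2×(T − 23.1) = 0
1778.6(T − 46.7) + 208(T − 23.1) = 0
1986.6 T = 87865
T ≈ 44.23 °C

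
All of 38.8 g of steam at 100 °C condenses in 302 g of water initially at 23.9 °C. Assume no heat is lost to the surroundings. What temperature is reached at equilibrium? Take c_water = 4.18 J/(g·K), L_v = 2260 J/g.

Energy balance with sensible and latent terms:
latent heat released on condensation: 38.8×2260 = 87688; condensed water 100 °C→T: 162.18(T − 100); water warms: 302×4.18×(T − 23.9) = 1262.4(T − 23.9)
1424.5 T = 87688 + 16218 + 30170 = 134077
T ≈ 94.12 °C, under the boiling point, so the assumption holds.

T_f ≈ 94.1 °C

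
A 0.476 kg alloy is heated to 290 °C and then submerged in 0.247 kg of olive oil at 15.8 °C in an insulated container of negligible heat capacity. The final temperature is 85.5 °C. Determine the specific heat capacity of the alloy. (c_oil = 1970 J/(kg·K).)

Setting the total heat transfer to zero:
0.476·c·(85.5 − 290) + 0.247·1970·(85.5 − 15.8) = 0
-97.34 c = -33915
c = -33915/-97.34 ≈ 348.4 J/(kg·K)

c ≈ 348 J/(kg·K)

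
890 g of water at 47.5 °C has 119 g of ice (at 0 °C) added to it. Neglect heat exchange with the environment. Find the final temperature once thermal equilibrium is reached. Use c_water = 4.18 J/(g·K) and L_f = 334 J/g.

T_f ≈ 32.5 °C

Net heat exchanged in the isolated system is zero:
fusion: m_ice L_f = 119·334 = 39746; warm the meltwater: 497.42 T; water cools: 890·4.18·(T − 47.5) = 3720.2(T − 47.5)
4217.6 T = 176710 − 39746 = 136964
T ≈ 32.47 °C (positive, so assuming full melt was valid).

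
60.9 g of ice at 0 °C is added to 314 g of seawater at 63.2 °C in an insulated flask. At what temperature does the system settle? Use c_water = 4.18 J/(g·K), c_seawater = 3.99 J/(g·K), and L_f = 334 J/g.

T_f ≈ 39.0 °C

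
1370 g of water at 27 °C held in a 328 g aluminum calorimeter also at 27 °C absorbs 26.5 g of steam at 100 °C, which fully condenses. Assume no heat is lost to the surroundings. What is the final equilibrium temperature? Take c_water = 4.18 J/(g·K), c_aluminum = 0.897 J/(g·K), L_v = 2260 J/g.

Setting the total heat transfer to zero:
steam→water at 100 °C releases m L_v = 26.5×2260 = 59890
  condensate cools 100→T: 26.5×4.18×(T − 100) = 110.77(T − 100)
  original water: 5726.6(T − 27)
  aluminum cup: 328×0.897×(T − 27) = 294.22(T − 27)
6131.6 T = 59890 + 11077 + 162562 = 233529
T ≈ 38.09 °C, under the boiling point, so the assumption holds.

T_f ≈ 38.1 °C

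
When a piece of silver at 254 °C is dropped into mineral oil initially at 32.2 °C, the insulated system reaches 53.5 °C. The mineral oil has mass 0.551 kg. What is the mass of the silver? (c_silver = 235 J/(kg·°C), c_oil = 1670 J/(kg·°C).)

Energy conservation, ΣQ = 0:
m·235·(53.5 − 254) + 0.551·1670·(53.5 − 32.2) = 0
-47118 m = -19600
m = -19600/-47118 ≈ 0.416 kg

m ≈ 0.416 kg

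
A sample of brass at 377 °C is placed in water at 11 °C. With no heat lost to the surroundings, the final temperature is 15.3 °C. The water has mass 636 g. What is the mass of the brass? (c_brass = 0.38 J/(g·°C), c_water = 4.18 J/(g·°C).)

m ≈ 83.2 g

Let T be the final temperature. ΣQ_i = 0:
m·0.38·(15.3 − 377) + 636·4.18·(15.3 − 11) = 0
-137.45 m = -11431
m = -11431/-137.45 ≈ 83.17 g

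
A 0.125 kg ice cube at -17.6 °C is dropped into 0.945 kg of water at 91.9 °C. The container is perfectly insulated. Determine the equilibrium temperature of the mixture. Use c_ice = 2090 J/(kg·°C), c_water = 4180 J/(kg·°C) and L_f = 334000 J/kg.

Net heat exchanged in the isolated system is zero:
ice -17.6→0 °C: 0.125×2090×17.6 = 4598; fusion: m_ice L_f = 0.125×334000 = 41750; meltwater 0→T: 0.125×4180×T = 522.5 T; water: 3950.1(T − 91.9)
4472.6 T = 363014 − 46348 = 316666
T ≈ 70.80 °C — above 0 °C, consistent with complete melting.

T_f ≈ 70.8 °C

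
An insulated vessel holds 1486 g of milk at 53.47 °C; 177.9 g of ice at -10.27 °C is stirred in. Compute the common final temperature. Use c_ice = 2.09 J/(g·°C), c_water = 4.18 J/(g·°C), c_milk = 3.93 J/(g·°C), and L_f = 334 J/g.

Net heat exchanged in the isolated system is zero:
warm ice to 0 °C: 177.9×2.09×(0 − (-10.27)) = 3818.5
  latent heat to melt: 177.9×334 = 59419
  warm the meltwater: 743.62 T
  milk: 5840(T − 53.47)
6583.6 T = 312264 − 63237 = 249027
T ≈ 37.83 °C — above 0 °C, consistent with complete melting.

T_f ≈ 37.8 °C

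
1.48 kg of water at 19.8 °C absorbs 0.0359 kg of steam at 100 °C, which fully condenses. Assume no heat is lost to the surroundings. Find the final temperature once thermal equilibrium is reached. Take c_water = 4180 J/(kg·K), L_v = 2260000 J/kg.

Heat gained plus heat lost sum to zero:
condense steam: −0.0359·2260000 = −81134; condensed water 100 °C→T: 150.06(T − 100); water warms: 1.48·4180·(T − 19.8) = 6186.4(T − 19.8)
6336.5 T = 81134 + 15006 + 122491 = 218631
T ≈ 34.50 °C, under the boiling point, so the assumption holds.

T_f ≈ 34.5 °C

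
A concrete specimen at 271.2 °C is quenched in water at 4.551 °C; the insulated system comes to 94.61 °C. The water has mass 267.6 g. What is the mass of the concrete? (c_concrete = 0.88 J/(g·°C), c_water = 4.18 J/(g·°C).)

m ≈ 648 g

Heat lost by the concrete = heat gained by the water:
m·0.88·(271.2 − 94.61) = 267.6·4.18·(94.61 − 4.551)
155.4 m = 100737  ⇒  m ≈ 648.2 g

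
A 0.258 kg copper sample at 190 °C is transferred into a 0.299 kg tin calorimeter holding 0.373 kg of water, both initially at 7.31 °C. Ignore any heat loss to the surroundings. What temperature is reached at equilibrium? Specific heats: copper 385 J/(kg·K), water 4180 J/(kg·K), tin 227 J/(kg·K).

Net heat exchanged in the isolated system is zero:
0.258×385×(T − 190) + 0.373×4180×(T − 7.31) + 0.299×227×(T − 7.31) = 0
99.33(T − 190) + 1559.1(T − 7.31) + 67.87(T − 7.31) = 0
1726.3 T = 30766
T = 30766 / 1726.3 = 17.8 °C

T_f ≈ 17.8 °C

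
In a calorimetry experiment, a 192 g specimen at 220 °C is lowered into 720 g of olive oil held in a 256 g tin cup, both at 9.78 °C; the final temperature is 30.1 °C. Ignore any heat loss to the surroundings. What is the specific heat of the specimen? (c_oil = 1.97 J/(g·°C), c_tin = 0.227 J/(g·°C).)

c ≈ 0.823 J/(g·°C)

Energy conservation, ΣQ = 0:
192·c·(30.1 − 220) + 720·1.97·(30.1 − 9.78) + 256·0.227·(30.1 − 9.78) = 0
-36461 c = -30003
c = -30003/-36461 ≈ 0.8229 J/(g·°C)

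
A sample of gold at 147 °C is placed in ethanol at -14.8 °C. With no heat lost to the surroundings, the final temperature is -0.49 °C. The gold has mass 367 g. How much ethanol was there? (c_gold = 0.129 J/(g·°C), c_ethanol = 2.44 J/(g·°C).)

m ≈ 200 g

Heat lost by the gold = heat gained by the ethanol:
367·0.129·(147 − -0.49) = m·2.44·(-0.49 − (-14.8))
34.92 m = 6982.6  ⇒  m ≈ 200 g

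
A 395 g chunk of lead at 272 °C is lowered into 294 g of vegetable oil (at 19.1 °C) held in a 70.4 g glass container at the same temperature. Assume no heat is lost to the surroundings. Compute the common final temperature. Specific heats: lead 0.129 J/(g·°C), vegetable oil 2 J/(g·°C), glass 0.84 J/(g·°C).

T_f ≈ 37.6 °C

Energy conservation, ΣQ = 0:
395×0.129×(T − 272) + 294×2×(T − 19.1) + 70.4×0.84×(T − 19.1) = 0
50.95(T − 272) + 588(T − 19.1) + 59.14(T − 19.1) = 0
(50.95 + 588 + 59.14) T = 50.95×272 + 588×19.1 + 59.14×19.1
T ≈ 37.56 °C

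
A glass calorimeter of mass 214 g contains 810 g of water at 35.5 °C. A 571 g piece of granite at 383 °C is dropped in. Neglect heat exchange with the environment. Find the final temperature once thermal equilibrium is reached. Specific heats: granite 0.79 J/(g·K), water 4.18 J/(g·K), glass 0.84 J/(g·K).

T_f ≈ 74.5 °C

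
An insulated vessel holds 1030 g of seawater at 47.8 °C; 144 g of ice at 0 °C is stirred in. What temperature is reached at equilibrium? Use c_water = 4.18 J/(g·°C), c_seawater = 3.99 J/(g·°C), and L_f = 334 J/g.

T_f ≈ 31.5 °C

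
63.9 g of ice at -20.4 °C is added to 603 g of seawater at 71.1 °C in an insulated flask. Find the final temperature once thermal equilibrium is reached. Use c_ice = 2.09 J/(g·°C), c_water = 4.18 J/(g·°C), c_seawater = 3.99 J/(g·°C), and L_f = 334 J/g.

T_f ≈ 55.0 °C

Setting the total heat transfer to zero:
ice -20.4→0 °C: 63.9·2.09·20.4 = 2724.4
  fusion: m_ice L_f = 63.9·334 = 21343
  warm the meltwater: 267.1 T
  seawater: 2406(T − 71.1)
2673.1 T = 171064 − 24067 = 146997
T ≈ 54.99 °C. Since T > 0 °C, the all-ice-melts assumption holds.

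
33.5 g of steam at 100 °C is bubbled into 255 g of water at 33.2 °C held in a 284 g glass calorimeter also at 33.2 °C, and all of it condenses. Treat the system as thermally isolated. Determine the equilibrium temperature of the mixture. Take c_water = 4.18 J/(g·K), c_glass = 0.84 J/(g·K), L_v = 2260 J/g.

Heat gained plus heat lost sum to zero:
latent heat released on condensation: 33.5×2260 = 75710
  condensate cools 100→T: 33.5×4.18×(T − 100) = 140.03(T − 100)
  water warms: 255×4.18×(T − 33.2) = 1065.9(T − 33.2)
  cup: 238.56(T − 33.2)
1444.5 T = 75710 + 14003 + 43308 = 133021
T ≈ 92.09 °C — below 100 °C, confirming all the steam condensed.

T_f ≈ 92.1 °C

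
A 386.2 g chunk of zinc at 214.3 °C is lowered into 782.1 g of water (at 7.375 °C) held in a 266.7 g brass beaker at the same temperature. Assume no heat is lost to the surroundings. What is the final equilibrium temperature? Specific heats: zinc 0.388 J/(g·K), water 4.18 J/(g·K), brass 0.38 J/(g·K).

T_f ≈ 16.2 °C

Energy conservation, ΣQ = 0:
386.2*0.388*(T − 214.3) + 782.1*4.18*(T − 7.375) + 266.7*0.38*(T − 7.375) = 0
149.85(T − 214.3) + 3269.2(T − 7.375) + 101.35(T − 7.375) = 0
(149.85 + 3269.2 + 101.35) T = 149.85*214.3 + 3269.2*7.375 + 101.35*7.375
T = 56970/3520.4 ≈ 16.18 °C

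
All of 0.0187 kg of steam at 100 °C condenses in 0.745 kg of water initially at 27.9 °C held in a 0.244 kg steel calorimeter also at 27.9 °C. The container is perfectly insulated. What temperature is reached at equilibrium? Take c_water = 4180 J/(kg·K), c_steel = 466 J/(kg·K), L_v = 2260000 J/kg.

Let T be the final temperature. ΣQ_i = 0:
latent heat released on condensation: 0.0187·2260000 = 42262
  condensate cools 100→T: 0.0187·4180·(T − 100) = 78.17(T − 100)
  water warms: 0.745·4180·(T − 27.9) = 3114.1(T − 27.9)
  steel cup: 0.244·466·(T − 27.9) = 113.7(T − 27.9)
3306 T = 42262 + 7816.6 + 90056 = 140134
T ≈ 42.39 °C (< 100 °C, so full condensation is consistent).

T_f ≈ 42.4 °C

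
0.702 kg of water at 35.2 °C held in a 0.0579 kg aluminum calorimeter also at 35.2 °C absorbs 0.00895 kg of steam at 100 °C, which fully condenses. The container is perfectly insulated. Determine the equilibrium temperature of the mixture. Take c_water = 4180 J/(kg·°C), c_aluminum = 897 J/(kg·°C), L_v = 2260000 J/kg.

T_f ≈ 42.7 °C

Sum of m c ΔT and latent-heat terms is zero:
steam→water at 100 °C releases m L_v = 0.00895×2260000 = 20227; condensed water 100 °C→T: 37.41(T − 100); water warms: 0.702×4180×(T − 35.2) = 2934.4(T − 35.2); cup: 51.94(T − 35.2)
3023.7 T = 20227 + 3741.1 + 105118 = 129086
T ≈ 42.69 °C (< 100 °C, so full condensation is consistent).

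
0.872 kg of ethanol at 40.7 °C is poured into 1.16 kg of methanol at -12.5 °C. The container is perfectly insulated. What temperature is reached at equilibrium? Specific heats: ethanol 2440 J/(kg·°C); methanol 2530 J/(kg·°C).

T_f ≈ 9.9 °C

Set heat shed by the hot body equal to heat absorbed by the cold body:
0.872*2440*(40.7 − T) = 1.16*2530*(T − (-12.5))
2127.7(40.7 − T) = 2934.8(T − (-12.5))
5062.5 T = 49912  ⇒  T ≈ 9.86 °C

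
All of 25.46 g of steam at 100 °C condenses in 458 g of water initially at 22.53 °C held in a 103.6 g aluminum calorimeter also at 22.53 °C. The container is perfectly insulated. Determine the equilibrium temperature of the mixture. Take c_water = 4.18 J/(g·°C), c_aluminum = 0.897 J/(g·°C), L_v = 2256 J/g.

Setting the total heat transfer to zero:
latent heat released on condensation: 25.46×2256 = 57438; condensed water 100 °C→T: 106.42(T − 100); water warms: 458×4.18×(T − 22.53) = 1914.4(T − 22.53); cup: 92.93(T − 22.53)
2113.8 T = 57438 + 10642 + 45226 = 113306
T ≈ 53.60 °C, under the boiling point, so the assumption holds.

T_f ≈ 53.6 °C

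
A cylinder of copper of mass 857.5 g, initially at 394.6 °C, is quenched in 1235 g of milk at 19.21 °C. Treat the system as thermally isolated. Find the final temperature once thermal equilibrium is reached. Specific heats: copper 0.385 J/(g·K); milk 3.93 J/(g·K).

T_f ≈ 43.1 °C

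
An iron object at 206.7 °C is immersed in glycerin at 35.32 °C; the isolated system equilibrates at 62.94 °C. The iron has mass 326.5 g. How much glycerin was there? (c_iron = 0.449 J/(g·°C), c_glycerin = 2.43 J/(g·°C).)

Energy conservation, ΣQ = 0:
326.5·0.449·(62.94 − 206.7) + m·2.43·(62.94 − 35.32) = 0
67.12 m = 21075
m = 21075/67.12 ≈ 314 g

m ≈ 314 g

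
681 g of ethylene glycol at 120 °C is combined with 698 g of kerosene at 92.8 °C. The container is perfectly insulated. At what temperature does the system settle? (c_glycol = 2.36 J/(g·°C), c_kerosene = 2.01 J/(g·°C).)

T_f ≈ 107.3 °C

T_f is the heat-capacity-weighted average of the initial temperatures:
T_f = (1607.2*120 + 1403*92.8) / (1607.2 + 1403)
    = 323056 / 3010.1 ≈ 107.32 °C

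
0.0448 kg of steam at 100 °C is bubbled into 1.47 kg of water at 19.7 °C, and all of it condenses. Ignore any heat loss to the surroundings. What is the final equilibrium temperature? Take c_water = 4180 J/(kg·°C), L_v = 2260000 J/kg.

T_f ≈ 38.1 °C

Net heat exchanged in the isolated system is zero:
steam→water at 100 °C releases m L_v = 0.0448·2260000 = 101248
  condensed water 100 °C→T: 187.26(T − 100)
  original water: 6144.6(T − 19.7)
6331.9 T = 101248 + 18726 + 121049 = 241023
T ≈ 38.07 °C — below 100 °C, confirming all the steam condensed.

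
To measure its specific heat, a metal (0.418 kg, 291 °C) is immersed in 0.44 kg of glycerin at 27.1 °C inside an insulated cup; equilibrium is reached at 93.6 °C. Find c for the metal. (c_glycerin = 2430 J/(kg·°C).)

Heat lost by the metal = heat gained by the glycerin:
0.418×c×(291 − 93.6) = 0.44×2430×(93.6 − 27.1)
82.51 c = 71102  ⇒  c ≈ 861.7 J/(kg·°C)

c ≈ 862 J/(kg·°C)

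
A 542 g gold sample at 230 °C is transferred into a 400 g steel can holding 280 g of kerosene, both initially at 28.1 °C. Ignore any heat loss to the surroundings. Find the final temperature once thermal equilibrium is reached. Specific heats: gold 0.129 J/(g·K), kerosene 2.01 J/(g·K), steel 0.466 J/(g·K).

Conservation of energy gives ΣQ = 0:
542×0.129×(T − 230) + 280×2.01×(T − 28.1) + 400×0.466×(T − 28.1) = 0
69.92(T − 230) + 562.8(T − 28.1) + 186.4(T − 28.1) = 0
819.12 T = 37134
T ≈ 45.33 °C

T_f ≈ 45.3 °C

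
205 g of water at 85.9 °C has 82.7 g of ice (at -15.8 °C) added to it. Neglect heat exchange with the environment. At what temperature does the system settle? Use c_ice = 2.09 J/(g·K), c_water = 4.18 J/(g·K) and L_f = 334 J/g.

T_f ≈ 36.0 °C

Energy conservation, ΣQ = 0:
warm ice to 0 °C: 82.7·2.09·(0 − (-15.8)) = 2730.9
  latent heat to melt: 82.7·334 = 27622
  warm the meltwater: 345.69 T
  water: 856.9(T − 85.9)
1202.6 T = 73608 − 30353 = 43255
T ≈ 35.97 °C (positive, so assuming full melt was valid).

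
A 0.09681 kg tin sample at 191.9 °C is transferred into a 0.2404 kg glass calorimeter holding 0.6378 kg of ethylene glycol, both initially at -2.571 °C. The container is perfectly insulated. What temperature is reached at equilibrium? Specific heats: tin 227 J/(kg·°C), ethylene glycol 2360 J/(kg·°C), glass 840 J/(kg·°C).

T_f ≈ -0.1 °C

With ΣQ=0 the equilibrium temperature is the m·c-weighted mean:
T_f = (21.98·191.9 + 1505.2·(-2.571) + 201.94·(-2.571)) / (21.98 + 1505.2 + 201.94)
    = -171.9 / 1729.1 ≈ -0.10 °C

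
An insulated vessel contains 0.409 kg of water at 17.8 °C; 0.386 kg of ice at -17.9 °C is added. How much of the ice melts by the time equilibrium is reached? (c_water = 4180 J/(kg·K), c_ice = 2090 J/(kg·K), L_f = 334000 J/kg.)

m_melted ≈ 0.0479 kg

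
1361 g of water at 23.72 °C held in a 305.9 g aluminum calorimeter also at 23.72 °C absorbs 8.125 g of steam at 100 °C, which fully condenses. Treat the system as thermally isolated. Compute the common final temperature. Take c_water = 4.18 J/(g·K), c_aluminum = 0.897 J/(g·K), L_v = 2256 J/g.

Sum of m c ΔT and latent-heat terms is zero:
latent heat released on condensation: 8.125·2256 = 18330; condensate cools 100→T: 8.125·4.18·(T − 100) = 33.96(T − 100); original water: 5689(T − 23.72); cup: 274.39(T − 23.72)
5997.3 T = 18330 + 3396.2 + 141451 = 163177
T ≈ 27.21 °C, under the boiling point, so the assumption holds.

T_f ≈ 27.2 °C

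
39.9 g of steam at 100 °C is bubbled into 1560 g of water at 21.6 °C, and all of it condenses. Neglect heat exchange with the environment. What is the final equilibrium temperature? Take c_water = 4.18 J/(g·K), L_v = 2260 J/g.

Net heat exchanged in the isolated system is zero:
condense steam: −39.9×2260 = −90174
  condensed water 100 °C→T: 166.78(T − 100)
  water warms: 1560×4.18×(T − 21.6) = 6520.8(T − 21.6)
6687.6 T = 90174 + 16678 + 140849 = 247701
T ≈ 37.04 °C, under the boiling point, so the assumption holds.

T_f ≈ 37.0 °C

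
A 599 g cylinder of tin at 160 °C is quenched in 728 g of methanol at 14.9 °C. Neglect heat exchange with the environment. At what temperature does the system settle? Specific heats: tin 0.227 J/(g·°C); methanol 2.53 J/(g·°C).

T_f ≈ 24.9 °C

Heat lost by the tin equals heat gained by the methanol:
599×0.227×(160 − T) = 728×2.53×(T − 14.9)
135.97(160 − T) = 1841.8(T − 14.9)
1977.8 T = 49199  ⇒  T ≈ 24.88 °C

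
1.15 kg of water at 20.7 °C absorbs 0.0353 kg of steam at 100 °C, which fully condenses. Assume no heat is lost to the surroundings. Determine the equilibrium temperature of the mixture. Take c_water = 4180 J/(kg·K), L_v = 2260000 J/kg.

T_f ≈ 39.2 °C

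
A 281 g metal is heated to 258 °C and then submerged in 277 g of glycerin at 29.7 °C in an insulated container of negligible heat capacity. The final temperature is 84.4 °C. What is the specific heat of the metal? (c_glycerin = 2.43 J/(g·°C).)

Heat gained plus heat lost sum to zero:
281·c·(84.4 − 258) + 277·2.43·(84.4 − 29.7) = 0
-48782 c = -36819
c = -36819/-48782 ≈ 0.7548 J/(g·°C)

c ≈ 0.755 J/(g·°C)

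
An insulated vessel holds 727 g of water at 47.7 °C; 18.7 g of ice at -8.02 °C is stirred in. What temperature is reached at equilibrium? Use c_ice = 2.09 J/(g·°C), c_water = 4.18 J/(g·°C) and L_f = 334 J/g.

Energy conservation, ΣQ = 0:
ice -8.02→0 °C: 18.7·2.09·8.02 = 313.45
  latent heat to melt: 18.7·334 = 6245.8
  meltwater 0→T: 18.7·4.18·T = 78.17 T
  water: 3038.9(T − 47.7)
3117 T = 144954 − 6559.2 = 138394
T ≈ 44.40 °C — above 0 °C, consistent with complete melting.

T_f ≈ 44.4 °C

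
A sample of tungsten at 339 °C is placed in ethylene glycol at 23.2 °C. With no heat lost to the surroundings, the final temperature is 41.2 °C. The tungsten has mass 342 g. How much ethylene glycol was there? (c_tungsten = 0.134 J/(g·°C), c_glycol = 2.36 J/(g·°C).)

|Q_tungsten| = |Q_glycol|:
342·0.134·(339 − 41.2) = m·2.36·(41.2 − 23.2)
42.48 m = 13648  ⇒  m ≈ 321.3 g

m ≈ 321 g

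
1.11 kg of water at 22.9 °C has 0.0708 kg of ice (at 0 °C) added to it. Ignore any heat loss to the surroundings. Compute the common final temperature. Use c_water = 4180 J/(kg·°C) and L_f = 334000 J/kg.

T_f ≈ 16.7 °C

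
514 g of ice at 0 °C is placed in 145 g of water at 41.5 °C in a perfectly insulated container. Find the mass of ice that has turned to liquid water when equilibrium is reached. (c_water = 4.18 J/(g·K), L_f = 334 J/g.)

m_melted ≈ 75.3 g

Water can give up m c ΔT = 145·4.18·41.5 = 25153 J before reaching 0 °C.
Melting all 514 g of ice would need 514·334 = 171676 J.
That's not enough to melt it all — equilibrium is at 0 °C with ice remaining.
m_melted·334 = 25153  ⇒  m_melted ≈ 75.31 g.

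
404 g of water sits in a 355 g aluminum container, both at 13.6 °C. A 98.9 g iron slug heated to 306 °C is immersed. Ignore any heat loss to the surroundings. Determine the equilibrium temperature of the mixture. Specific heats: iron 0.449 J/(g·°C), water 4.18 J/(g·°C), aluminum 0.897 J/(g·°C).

T_f ≈ 19.9 °C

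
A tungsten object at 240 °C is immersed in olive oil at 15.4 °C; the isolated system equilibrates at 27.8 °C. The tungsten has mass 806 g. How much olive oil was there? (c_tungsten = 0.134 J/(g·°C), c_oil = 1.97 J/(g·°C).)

Heat gained plus heat lost sum to zero:
806·0.134·(27.8 − 240) + m·1.97·(27.8 − 15.4) = 0
24.43 m = 22918
m = 22918/24.43 ≈ 938.2 g

m ≈ 938 g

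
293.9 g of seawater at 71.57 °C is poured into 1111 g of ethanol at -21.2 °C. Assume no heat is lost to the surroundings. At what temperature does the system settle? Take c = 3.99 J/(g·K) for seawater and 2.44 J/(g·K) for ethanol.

T_f ≈ 6.8 °C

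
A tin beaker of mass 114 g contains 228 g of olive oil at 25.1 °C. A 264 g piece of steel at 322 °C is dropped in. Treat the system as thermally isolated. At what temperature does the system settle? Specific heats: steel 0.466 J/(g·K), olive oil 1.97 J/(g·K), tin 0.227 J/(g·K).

T_f ≈ 86.2 °C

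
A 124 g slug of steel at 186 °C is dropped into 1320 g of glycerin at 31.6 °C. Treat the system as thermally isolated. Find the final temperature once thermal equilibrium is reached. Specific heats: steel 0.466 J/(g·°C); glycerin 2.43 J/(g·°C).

T_f ≈ 34.3 °C

T_f = Σ m_i c_i T_i / Σ m_i c_i:
T_f = (57.78·186 + 3207.6·31.6) / (57.78 + 3207.6)
    = 112108 / 3265.4 ≈ 34.33 °C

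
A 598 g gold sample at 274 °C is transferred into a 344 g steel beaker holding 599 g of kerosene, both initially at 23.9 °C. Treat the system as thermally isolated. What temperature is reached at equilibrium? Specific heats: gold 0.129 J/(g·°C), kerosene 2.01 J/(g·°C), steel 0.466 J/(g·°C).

T_f ≈ 37.3 °C

Net heat exchanged in the isolated system is zero:
598·0.129·(T − 274) + 599·2.01·(T − 23.9) + 344·0.466·(T − 23.9) = 0
77.14(T − 274) + 1204(T − 23.9) + 160.3(T − 23.9) = 0
1441.4 T = 53744
T = 53744/1441.4 ≈ 37.28 °C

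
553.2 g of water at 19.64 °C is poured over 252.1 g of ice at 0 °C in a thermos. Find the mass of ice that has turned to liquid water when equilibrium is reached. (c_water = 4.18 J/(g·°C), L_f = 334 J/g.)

Cooling the water to 0 °C releases 553.2×4.18×19.64 = 45415 J.
Melting all 252.1 g of ice would need 252.1×334 = 84201 J.
That's not enough to melt it all — equilibrium is at 0 °C with ice remaining.
Mass melted = 45415/334 ≈ 136 g.

m_melted ≈ 136 g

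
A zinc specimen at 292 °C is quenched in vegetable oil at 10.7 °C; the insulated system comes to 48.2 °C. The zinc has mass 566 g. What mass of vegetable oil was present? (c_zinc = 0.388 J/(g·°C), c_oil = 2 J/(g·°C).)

m ≈ 714 g

Heat lost by the zinc = heat gained by the oil:
566·0.388·(292 − 48.2) = m·2·(48.2 − 10.7)
75 m = 53540  ⇒  m ≈ 713.9 g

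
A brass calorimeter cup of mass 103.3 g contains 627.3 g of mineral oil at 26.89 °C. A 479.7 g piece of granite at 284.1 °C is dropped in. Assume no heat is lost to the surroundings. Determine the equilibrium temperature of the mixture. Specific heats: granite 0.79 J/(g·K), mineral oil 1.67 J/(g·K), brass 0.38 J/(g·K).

T_f ≈ 93.4 °C

Net heat exchanged in the isolated system is zero:
479.7*0.79*(T − 284.1) + 627.3*1.67*(T − 26.89) + 103.3*0.38*(T − 26.89) = 0
378.96(T − 284.1) + 1047.6(T − 26.89) + 39.25(T − 26.89) = 0
1465.8 T = 136889
T = 136889 / 1465.8 = 93.4 °C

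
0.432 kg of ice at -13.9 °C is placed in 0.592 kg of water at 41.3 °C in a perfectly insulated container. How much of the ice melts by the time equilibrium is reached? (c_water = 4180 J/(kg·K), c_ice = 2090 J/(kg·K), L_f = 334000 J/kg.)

m_melted ≈ 0.268 kg

Cooling the water to 0 °C releases 0.592×4180×41.3 = 102199 J.
Of that, 0.432×2090×13.9 = 12550 J goes to bring the ice to 0 °C, leaving 89649 J.
Melting all 0.432 kg of ice would need 0.432×334000 = 144288 J.
That's not enough to melt it all — equilibrium is at 0 °C with ice remaining.
m_melt = 89649 / L_f = 0.2684 kg.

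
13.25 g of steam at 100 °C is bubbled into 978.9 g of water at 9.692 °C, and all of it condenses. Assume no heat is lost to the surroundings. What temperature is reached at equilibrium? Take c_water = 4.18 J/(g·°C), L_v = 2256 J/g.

Conservation of energy gives ΣQ = 0:
latent heat released on condensation: 13.25×2256 = 29892
  condensate cools 100→T: 13.25×4.18×(T − 100) = 55.38(T − 100)
  water warms: 978.9×4.18×(T − 9.692) = 4091.8(T − 9.692)
4147.2 T = 29892 + 5538.5 + 39658 = 75088
T ≈ 18.11 °C — below 100 °C, confirming all the steam condensed.

T_f ≈ 18.1 °C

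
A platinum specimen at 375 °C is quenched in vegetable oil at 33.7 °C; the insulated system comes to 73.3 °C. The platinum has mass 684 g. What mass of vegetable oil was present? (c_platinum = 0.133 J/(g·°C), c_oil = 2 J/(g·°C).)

|Q_platinum| = |Q_oil|:
684·0.133·(375 − 73.3) = m·2·(73.3 − 33.7)
79.2 m = 27446  ⇒  m ≈ 346.5 g

m ≈ 347 g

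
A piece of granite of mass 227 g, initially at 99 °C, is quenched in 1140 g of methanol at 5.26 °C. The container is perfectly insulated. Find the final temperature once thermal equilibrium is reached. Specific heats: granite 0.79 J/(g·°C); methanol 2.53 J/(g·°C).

T_f ≈ 10.7 °C

Let T be the final temperature. ΣQ_i = 0:
227·0.79·(T − 99) + 1140·2.53·(T − 5.26) = 0
(179.33 + 2884.2) T = 179.33·99 + 2884.2·5.26
T ≈ 10.75 °C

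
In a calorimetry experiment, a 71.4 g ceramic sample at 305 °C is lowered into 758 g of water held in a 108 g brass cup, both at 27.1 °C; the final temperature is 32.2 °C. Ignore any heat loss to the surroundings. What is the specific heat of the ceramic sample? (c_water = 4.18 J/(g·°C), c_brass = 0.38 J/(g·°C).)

c ≈ 0.84 J/(g·°C)

Heat gained plus heat lost sum to zero:
71.4·c·(32.2 − 305) + 758·4.18·(32.2 − 27.1) + 108·0.38·(32.2 − 27.1) = 0
-19478 c = -16368
c = -16368/-19478 ≈ 0.8404 J/(g·°C)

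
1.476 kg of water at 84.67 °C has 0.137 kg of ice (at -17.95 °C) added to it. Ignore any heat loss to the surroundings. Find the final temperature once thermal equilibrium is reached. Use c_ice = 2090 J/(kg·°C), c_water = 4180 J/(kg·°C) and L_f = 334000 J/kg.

Net heat exchanged in the isolated system is zero:
warm ice to 0 °C: 0.137·2090·(0 − (-17.95)) = 5139.6
  melt ice: 0.137·334000 = 45758
  meltwater 0→T: 0.137·4180·T = 572.66 T
  water cools: 1.476·4180·(T − 84.67) = 6169.7(T − 84.67)
6742.3 T = 522387 − 50898 = 471489
T ≈ 69.93 °C — above 0 °C, consistent with complete melting.

T_f ≈ 69.9 °C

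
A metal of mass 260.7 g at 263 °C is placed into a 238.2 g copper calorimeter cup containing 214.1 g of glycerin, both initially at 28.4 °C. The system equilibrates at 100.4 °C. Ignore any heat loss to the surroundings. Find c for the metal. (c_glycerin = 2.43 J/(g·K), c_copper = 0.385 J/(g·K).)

Conservation of energy gives ΣQ = 0:
260.7×c×(100.4 − 263) + 214.1×2.43×(100.4 − 28.4) + 238.2×0.385×(100.4 − 28.4) = 0
-42390 c = -44062
c = -44062/-42390 ≈ 1.039 J/(g·K)

c ≈ 1.04 J/(g·K)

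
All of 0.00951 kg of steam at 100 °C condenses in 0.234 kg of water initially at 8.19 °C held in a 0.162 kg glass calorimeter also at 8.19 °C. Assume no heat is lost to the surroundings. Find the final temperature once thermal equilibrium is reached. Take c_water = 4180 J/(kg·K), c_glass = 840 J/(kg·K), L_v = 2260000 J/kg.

Sum of m c ΔT and latent-heat terms is zero:
latent heat released on condensation: 0.00951×2260000 = 21493; condensed water 100 °C→T: 39.75(T − 100); water warms: 0.234×4180×(T − 8.19) = 978.12(T − 8.19); glass cup: 0.162×840×(T − 8.19) = 136.08(T − 8.19)
1154 T = 21493 + 3975.2 + 9125.3 = 34593
T ≈ 29.98 °C — below 100 °C, confirming all the steam condensed.

T_f ≈ 30.0 °C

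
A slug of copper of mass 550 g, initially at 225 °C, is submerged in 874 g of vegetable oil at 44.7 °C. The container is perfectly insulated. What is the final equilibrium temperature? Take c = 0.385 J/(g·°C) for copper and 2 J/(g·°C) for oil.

T_f ≈ 64.2 °C

With ΣQ=0 the equilibrium temperature is the m·c-weighted mean:
T_f = (211.75·225 + 1748·44.7) / (211.75 + 1748)
    = 125779 / 1959.8 ≈ 64.18 °C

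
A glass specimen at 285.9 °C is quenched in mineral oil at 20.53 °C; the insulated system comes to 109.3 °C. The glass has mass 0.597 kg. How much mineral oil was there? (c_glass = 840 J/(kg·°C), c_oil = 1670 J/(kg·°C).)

Conservation of energy gives ΣQ = 0:
0.597·840·(109.3 − 285.9) + m·1670·(109.3 − 20.53) = 0
148246 m = 88561
m = 88561/148246 ≈ 0.5974 kg

m ≈ 0.597 kg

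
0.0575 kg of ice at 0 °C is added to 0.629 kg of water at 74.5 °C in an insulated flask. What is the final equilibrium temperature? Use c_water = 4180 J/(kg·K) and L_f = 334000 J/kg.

Net heat exchanged in the isolated system is zero:
melt ice: 0.0575·334000 = 19205
  warm the meltwater: 240.35 T
  water: 2629.2(T − 74.5)
2869.6 T = 195877 − 19205 = 176672
T ≈ 61.57 °C (positive, so assuming full melt was valid).

T_f ≈ 61.6 °C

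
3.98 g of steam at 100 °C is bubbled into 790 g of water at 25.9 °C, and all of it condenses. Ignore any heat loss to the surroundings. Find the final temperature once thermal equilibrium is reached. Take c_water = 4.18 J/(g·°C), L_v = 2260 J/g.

T_f ≈ 29.0 °C

Setting the total heat transfer to zero:
latent heat released on condensation: 3.98×2260 = 8994.8; condensate cools 100→T: 3.98×4.18×(T − 100) = 16.64(T − 100); original water: 3302.2(T − 25.9)
3318.8 T = 8994.8 + 1663.6 + 85527 = 96185
T ≈ 28.98 °C, under the boiling point, so the assumption holds.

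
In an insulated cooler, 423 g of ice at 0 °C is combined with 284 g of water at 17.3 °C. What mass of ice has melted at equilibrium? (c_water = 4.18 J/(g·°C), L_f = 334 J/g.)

m_melted ≈ 61.5 g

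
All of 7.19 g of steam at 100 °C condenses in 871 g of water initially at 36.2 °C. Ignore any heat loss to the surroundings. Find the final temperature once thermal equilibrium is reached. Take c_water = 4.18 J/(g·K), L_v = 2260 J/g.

T_f ≈ 41.1 °C

Energy conservation, ΣQ = 0:
latent heat released on condensation: 7.19·2260 = 16249; condensed water 100 °C→T: 30.05(T − 100); original water: 3640.8(T − 36.2)
3670.8 T = 16249 + 3005.4 + 131796 = 151051
T ≈ 41.15 °C — below 100 °C, confirming all the steam condensed.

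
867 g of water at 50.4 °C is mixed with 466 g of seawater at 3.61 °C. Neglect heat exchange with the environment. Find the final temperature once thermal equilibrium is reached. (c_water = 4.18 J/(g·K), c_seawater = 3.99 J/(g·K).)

T_f ≈ 34.5 °C

With ΣQ=0 the equilibrium temperature is the m·c-weighted mean:
T_f = (3624.1×50.4 + 1859.3×3.61) / (3624.1 + 1859.3)
    = 189365 / 5483.4 ≈ 34.53 °C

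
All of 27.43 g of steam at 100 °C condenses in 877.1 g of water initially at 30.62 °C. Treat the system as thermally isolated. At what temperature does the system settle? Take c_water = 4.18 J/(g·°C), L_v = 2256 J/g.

T_f ≈ 49.1 °C

Sum of m c ΔT and latent-heat terms is zero:
condense steam: −27.43·2256 = −61882; condensate cools 100→T: 27.43·4.18·(T − 100) = 114.66(T − 100); water warms: 877.1·4.18·(T − 30.62) = 3666.3(T − 30.62)
3780.9 T = 61882 + 11466 + 112261 = 185609
T ≈ 49.09 °C, under the boiling point, so the assumption holds.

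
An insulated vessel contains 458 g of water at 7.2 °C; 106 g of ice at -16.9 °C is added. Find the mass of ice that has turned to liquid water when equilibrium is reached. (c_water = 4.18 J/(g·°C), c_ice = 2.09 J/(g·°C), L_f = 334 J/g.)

m_melted ≈ 30.1 g

Water can give up m c ΔT = 458×4.18×7.2 = 13784 J before reaching 0 °C.
Warming the ice to 0 °C takes 106×2.09×16.9 = 3744 J, leaving 10040 J for melting.
To melt every bit of ice: 106×334 = 35404 J.
That's not enough to melt it all — equilibrium is at 0 °C with ice remaining.
Mass melted = 10040/334 ≈ 30.06 g.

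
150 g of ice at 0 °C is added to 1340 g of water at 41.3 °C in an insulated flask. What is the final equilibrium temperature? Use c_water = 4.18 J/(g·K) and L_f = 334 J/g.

T_f ≈ 29.1 °C

Heat gained plus heat lost sum to zero:
fusion: m_ice L_f = 150×334 = 50100
  meltwater 0→T: 150×4.18×T = 627 T
  water: 5601.2(T − 41.3)
6228.2 T = 231330 − 50100 = 181230
T ≈ 29.10 °C — above 0 °C, consistent with complete melting.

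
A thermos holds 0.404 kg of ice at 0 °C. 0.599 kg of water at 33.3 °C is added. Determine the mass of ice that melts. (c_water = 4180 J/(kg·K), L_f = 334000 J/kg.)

m_melted ≈ 0.25 kg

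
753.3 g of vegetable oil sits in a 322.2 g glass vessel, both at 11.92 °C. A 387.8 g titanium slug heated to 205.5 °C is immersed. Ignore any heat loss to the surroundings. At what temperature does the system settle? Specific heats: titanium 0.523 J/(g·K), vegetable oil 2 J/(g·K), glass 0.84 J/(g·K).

T_f ≈ 31.7 °C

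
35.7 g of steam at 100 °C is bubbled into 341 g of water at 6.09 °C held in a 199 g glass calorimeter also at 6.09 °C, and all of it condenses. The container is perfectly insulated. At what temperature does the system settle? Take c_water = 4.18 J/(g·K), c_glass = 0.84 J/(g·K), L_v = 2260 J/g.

T_f ≈ 60.5 °C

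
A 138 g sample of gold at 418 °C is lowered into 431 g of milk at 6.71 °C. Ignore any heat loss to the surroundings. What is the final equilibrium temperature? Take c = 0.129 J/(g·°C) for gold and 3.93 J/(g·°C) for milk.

Set heat shed by the hot body equal to heat absorbed by the cold body:
138×0.129×(418 − T) = 431×3.93×(T − 6.71)
17.8(418 − T) = 1693.8(T − 6.71)
1711.6 T = 18807  ⇒  T ≈ 10.99 °C

T_f ≈ 11.0 °C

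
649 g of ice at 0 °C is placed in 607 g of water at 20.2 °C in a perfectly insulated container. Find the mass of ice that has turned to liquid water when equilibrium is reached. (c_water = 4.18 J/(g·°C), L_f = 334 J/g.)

Heat available from the water dropping to 0 °C: 607·4.18·20.2 = 51253 J.
Melting all 649 g of ice would need 649·334 = 216766 J.
That's not enough to melt it all — equilibrium is at 0 °C with ice remaining.
m_melted·334 = 51253  ⇒  m_melted ≈ 153.5 g.

m_melted ≈ 153 g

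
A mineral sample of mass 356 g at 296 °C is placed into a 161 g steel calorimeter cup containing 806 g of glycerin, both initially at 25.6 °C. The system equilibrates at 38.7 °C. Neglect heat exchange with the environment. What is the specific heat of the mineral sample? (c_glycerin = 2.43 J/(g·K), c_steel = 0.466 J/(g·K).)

c ≈ 0.291 J/(g·K)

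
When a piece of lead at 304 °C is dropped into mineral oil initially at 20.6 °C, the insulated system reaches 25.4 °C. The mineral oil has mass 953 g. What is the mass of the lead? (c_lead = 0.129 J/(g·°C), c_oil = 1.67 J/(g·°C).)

m ≈ 213 g

Heat lost by the lead = heat gained by the oil:
m×0.129×(304 − 25.4) = 953×1.67×(25.4 − 20.6)
35.94 m = 7639.2  ⇒  m ≈ 212.6 g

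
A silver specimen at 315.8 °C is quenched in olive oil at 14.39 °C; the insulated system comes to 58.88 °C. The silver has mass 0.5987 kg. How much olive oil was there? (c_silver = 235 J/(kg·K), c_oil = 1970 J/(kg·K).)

Heat gained plus heat lost sum to zero:
0.5987×235×(58.88 − 315.8) + m×1970×(58.88 − 14.39) = 0
87645 m = 36147
m = 36147/87645 ≈ 0.4124 kg

m ≈ 0.412 kg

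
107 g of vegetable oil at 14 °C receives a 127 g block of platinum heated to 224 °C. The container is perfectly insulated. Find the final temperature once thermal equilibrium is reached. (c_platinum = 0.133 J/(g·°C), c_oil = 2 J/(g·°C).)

T_f ≈ 29.4 °C

Energy conservation, ΣQ = 0:
127*0.133*(T − 224) + 107*2*(T − 14) = 0
16.89(T − 224) + 214(T − 14) = 0
(16.89 + 214) T = 16.89*224 + 214*14
T = 6779.6/230.89 ≈ 29.36 °C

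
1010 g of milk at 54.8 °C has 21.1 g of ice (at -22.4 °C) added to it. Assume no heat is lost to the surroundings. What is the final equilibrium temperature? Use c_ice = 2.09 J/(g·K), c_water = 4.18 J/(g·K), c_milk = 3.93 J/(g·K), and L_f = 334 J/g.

T_f ≈ 51.6 °C

Sum of m c ΔT and latent-heat terms is zero:
warm ice to 0 °C: 21.1·2.09·(0 − (-22.4)) = 987.82; melt ice: 21.1·334 = 7047.4; warm the meltwater: 88.2 T; milk cools: 1010·3.93·(T − 54.8) = 3969.3(T − 54.8)
4057.5 T = 217518 − 8035.2 = 209482
T ≈ 51.63 °C — above 0 °C, consistent with complete melting.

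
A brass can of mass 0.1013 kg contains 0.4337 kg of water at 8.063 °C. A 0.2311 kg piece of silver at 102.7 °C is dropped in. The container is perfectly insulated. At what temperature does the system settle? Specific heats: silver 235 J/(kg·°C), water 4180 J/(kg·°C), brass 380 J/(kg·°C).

T_f ≈ 10.8 °C

Heat gained plus heat lost sum to zero:
0.2311·235·(T − 102.7) + 0.4337·4180·(T − 8.063) + 0.1013·380·(T − 8.063) = 0
54.31(T − 102.7) + 1812.9(T − 8.063) + 38.49(T − 8.063) = 0
1905.7 T = 20505
T = 20505 / 1905.7 = 10.8 °C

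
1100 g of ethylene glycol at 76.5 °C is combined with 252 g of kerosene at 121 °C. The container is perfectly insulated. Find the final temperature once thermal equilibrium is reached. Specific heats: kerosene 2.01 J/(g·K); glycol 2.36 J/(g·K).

T_f ≈ 83.8 °C

Energy conservation, ΣQ = 0:
252*2.01*(T − 121) + 1100*2.36*(T − 76.5) = 0
3102.5 T = 259883
T = 259883 / 3102.5 = 83.8 °C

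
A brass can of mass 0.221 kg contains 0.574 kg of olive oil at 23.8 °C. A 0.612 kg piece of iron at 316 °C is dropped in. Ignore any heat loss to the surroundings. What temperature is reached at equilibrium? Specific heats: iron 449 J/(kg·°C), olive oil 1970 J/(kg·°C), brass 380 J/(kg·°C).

Setting the total heat transfer to zero:
0.612*449*(T − 316) + 0.574*1970*(T − 23.8) + 0.221*380*(T − 23.8) = 0
1489.5 T = 115744
T = 115744 / 1489.5 = 77.7 °C

T_f ≈ 77.7 °C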